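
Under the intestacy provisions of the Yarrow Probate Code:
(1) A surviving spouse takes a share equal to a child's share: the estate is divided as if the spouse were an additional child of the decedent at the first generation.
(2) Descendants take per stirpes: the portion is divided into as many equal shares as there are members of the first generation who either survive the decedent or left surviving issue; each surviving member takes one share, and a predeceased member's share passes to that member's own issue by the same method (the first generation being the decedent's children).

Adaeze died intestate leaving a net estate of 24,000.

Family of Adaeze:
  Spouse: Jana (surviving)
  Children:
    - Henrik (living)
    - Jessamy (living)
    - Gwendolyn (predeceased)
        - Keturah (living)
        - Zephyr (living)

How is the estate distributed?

Jana: 6,000; Henrik: 6,000; Jessamy: 6,000; Keturah: 3,000; Zephyr: 3,000

The spouse counts as an additional share at the children's level, so there are 4 primary shares of 6,000. Jana takes one such share (6,000).
The children's combined portion (18,000) is divided into 3 shares of 6,000: Henrik and Jessamy each take 6,000; Gwendolyn's 6,000 share passes to Gwendolyn's issue.
Gwendolyn's share (6,000) is divided into 2 shares of 3,000: Keturah and Zephyr each take 3,000.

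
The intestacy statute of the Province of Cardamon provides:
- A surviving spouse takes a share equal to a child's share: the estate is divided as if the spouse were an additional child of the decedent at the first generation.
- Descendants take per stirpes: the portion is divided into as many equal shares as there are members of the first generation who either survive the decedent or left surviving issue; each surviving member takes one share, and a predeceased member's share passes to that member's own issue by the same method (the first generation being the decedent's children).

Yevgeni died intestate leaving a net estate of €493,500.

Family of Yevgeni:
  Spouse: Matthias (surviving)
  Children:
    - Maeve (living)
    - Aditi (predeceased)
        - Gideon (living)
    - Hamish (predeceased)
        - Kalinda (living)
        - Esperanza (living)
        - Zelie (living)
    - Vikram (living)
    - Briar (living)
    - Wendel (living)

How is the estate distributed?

Matthias: €70,500; Maeve: €70,500; Gideon: €70,500; Kalinda: €23,500; Esperanza: €23,500; Zelie: €23,500; Vikram: €70,500; Briar: €70,500; Wendel: €70,500

The spouse counts as an additional share at the children's level, so there are 7 primary shares of €70,500. Matthias takes one such share (€70,500).
The children's combined portion (€423,000) is divided into 6 shares of €70,500: Maeve, Vikram, Briar, and Wendel each take €70,500; Aditi's €70,500 share passes to Aditi's issue; Hamish's €70,500 share passes to Hamish's issue.
Aditi's share (€70,500) passes entirely to Gideon.
Hamish's share (€70,500) is divided into 3 shares of €23,500: Kalinda, Esperanza, and Zelie each take €23,500.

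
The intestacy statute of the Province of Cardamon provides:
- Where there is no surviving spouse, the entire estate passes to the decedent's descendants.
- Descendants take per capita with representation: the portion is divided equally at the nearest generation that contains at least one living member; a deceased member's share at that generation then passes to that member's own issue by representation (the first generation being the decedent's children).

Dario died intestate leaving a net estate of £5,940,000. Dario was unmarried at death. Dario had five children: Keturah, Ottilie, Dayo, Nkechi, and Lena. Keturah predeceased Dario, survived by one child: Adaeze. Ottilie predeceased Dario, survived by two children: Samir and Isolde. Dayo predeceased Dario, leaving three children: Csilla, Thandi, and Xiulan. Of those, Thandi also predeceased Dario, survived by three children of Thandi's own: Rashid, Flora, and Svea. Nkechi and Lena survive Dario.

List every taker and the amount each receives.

Adaeze: £1,188,000; Samir: £594,000; Isolde: £594,000; Csilla: £396,000; Rashid: £132,000; Flora: £132,000; Svea: £132,000; Xiulan: £396,000; Nkechi: £1,188,000; Lena: £1,188,000

The entire £5,940,000 passes to the descendants.
That amount (£5,940,000) is divided into 5 shares of £1,188,000: Nkechi and Lena each take £1,188,000; Keturah's £1,188,000 share passes to Keturah's issue; Ottilie's £1,188,000 share passes to Ottilie's issue; Dayo's £1,188,000 share passes to Dayo's issue.
Keturah's share (£1,188,000) passes entirely to Adaeze.
Ottilie's share (£1,188,000) is divided into 2 shares of £594,000: Samir and Isolde each take £594,000.
Dayo's share (£1,188,000) is divided into 3 shares of £396,000: Csilla and Xiulan each take £396,000; Thandi's £396,000 share passes to Thandi's issue.
Thandi's share (£396,000) is divided into 3 shares of £132,000: Rashid, Flora, and Svea each take £132,000.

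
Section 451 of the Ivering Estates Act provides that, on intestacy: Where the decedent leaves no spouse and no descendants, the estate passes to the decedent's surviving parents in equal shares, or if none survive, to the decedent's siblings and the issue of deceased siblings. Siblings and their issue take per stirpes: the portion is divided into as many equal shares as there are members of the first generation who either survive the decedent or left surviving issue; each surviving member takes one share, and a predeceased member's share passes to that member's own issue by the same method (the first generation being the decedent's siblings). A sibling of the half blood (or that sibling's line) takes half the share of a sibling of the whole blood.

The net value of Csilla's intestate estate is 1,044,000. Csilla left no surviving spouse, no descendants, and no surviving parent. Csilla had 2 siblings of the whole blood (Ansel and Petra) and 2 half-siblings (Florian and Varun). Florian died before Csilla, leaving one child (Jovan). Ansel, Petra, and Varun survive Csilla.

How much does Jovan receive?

The entire 1,044,000 passes to the siblings and their issue.
Counting each half-blood sibling's line as half a unit, there are 3 units in 1,044,000, so one unit is 348,000. Whole-blood lines (Ansel and Petra) take 348,000 each; half-blood lines (Florian and Varun) take 174,000 each.
Florian's share (174,000) passes entirely to Jovan.

Jovan receives 174,000.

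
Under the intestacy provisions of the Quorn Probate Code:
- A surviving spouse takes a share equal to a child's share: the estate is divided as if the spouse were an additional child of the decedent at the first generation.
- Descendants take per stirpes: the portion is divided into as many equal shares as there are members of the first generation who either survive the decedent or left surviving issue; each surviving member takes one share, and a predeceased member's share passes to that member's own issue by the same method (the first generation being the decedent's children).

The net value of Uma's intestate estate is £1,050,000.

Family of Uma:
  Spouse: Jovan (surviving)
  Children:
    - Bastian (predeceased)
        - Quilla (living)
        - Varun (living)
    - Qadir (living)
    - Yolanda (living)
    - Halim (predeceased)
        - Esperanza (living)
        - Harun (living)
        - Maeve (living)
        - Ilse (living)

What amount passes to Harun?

Harun receives £52,500.

The spouse counts as an additional share at the children's level, so there are 5 primary shares of £210,000. Jovan takes one such share (£210,000).
The children's combined portion (£840,000) is divided into 4 shares of £210,000: Qadir and Yolanda each take £210,000; Bastian's £210,000 share passes to Bastian's issue; Halim's £210,000 share passes to Halim's issue.
Bastian's share (£210,000) is divided into 2 shares of £105,000: Quilla and Varun each take £105,000.
Halim's share (£210,000) is divided into 4 shares of £52,500: Esperanza, Harun, Maeve, and Ilse each take £52,500.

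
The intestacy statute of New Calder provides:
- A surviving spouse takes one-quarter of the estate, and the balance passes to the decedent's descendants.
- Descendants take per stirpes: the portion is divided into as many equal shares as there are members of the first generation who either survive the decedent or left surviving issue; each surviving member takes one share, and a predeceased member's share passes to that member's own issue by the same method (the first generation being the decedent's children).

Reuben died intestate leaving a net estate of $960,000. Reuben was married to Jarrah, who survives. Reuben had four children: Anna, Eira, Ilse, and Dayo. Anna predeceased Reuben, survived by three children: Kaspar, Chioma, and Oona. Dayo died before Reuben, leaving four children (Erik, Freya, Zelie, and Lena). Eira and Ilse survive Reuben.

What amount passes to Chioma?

Jarrah takes one-quarter of $960,000 = $240,000. The remaining $720,000 passes to the descendants.
The descendants' portion ($720,000) is divided into 4 shares of $180,000: Eira and Ilse each take $180,000; Anna's $180,000 share passes to Anna's issue; Dayo's $180,000 share passes to Dayo's issue.
Anna's share ($180,000) is divided into 3 shares of $60,000: Kaspar, Chioma, and Oona each take $60,000.
Dayo's share ($180,000) is divided into 4 shares of $45,000: Erik, Freya, Zelie, and Lena each take $45,000.

Chioma receives $60,000.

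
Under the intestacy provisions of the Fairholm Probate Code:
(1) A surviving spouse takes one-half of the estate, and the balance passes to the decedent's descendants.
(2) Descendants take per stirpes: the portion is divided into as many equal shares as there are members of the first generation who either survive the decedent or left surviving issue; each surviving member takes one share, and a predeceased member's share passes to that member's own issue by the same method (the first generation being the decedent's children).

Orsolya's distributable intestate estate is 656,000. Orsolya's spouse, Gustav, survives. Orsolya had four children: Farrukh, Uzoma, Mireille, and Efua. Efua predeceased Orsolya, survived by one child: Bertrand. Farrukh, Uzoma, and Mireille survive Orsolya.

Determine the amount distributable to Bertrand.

Gustav takes one-half of 656,000 = 328,000. The remaining 328,000 passes to the descendants.
The descendants' portion (328,000) is divided into 4 shares of 82,000: Farrukh, Uzoma, and Mireille each take 82,000; Efua's 82,000 share passes to Efua's issue.
Efua's share (82,000) passes entirely to Bertrand.

Bertrand receives 82,000.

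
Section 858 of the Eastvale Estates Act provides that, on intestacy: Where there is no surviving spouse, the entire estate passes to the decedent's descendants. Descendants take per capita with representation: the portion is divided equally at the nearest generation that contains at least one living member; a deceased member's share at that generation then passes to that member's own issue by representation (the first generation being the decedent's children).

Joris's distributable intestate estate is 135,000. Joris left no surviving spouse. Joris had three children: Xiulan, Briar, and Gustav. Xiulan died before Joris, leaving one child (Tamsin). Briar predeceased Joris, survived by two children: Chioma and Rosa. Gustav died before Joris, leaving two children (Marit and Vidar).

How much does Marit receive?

Marit receives 27,000.

The entire 135,000 passes to the descendants.
No child survives, so the initial division is made at the grandchildren's generation.
That amount (135,000) is divided into 5 shares of 27,000: Tamsin, Chioma, Rosa, Marit, and Vidar each take 27,000.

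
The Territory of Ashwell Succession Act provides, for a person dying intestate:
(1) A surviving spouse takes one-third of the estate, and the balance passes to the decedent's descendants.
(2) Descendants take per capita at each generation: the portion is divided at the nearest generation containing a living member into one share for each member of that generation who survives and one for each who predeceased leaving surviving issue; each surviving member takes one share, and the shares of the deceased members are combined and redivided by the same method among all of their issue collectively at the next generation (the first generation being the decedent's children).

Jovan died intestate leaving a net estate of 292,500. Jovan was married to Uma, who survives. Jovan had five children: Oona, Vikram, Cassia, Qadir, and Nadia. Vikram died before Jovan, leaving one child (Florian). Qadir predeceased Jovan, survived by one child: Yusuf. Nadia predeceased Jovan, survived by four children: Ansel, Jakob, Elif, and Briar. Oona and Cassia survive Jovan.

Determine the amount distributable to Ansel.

Ansel receives 19,500.

Uma takes one-third of 292,500 = 97,500. The remaining 195,000 passes to the descendants.
The descendants' portion (195,000) is divided at the children's generation into 5 shares of 39,000. Oona and Cassia each take 39,000. The 3 shares of the deceased (Vikram, Qadir, and Nadia) are combined into a pool of 117,000.
That pool (117,000) is divided at the grandchildren's generation equally among Florian, Yusuf, Ansel, Jakob, Elif, and Briar: 19,500 each.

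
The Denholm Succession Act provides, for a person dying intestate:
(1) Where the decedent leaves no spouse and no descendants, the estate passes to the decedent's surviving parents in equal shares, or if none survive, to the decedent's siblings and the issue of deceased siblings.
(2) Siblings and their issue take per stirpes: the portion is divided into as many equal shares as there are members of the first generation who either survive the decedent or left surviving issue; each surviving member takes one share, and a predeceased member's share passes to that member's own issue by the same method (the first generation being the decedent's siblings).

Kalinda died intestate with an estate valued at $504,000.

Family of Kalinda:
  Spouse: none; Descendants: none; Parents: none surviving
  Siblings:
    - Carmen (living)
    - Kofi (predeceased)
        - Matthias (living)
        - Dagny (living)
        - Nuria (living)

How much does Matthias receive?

Matthias receives $84,000.

The entire $504,000 passes to the siblings and their issue.
That amount ($504,000) is divided into 2 shares of $252,000: Carmen takes $252,000; Kofi's $252,000 share passes to Kofi's issue.
Kofi's share ($252,000) is divided into 3 shares of $84,000: Matthias, Dagny, and Nuria each take $84,000.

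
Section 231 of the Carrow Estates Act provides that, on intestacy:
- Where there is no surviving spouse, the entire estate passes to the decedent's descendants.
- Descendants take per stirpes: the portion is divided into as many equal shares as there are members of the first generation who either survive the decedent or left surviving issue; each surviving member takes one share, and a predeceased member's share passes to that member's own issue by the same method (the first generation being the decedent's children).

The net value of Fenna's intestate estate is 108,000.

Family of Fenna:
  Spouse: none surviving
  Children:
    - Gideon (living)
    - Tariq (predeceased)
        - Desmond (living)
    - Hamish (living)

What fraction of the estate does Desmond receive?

Desmond receives 1/3 of the estate.

The entire 108,000 passes to the descendants.
That amount (108,000) is divided into 3 shares of 36,000: Gideon and Hamish each take 36,000; Tariq's 36,000 share passes to Tariq's issue.
Tariq's share (36,000) passes entirely to Desmond.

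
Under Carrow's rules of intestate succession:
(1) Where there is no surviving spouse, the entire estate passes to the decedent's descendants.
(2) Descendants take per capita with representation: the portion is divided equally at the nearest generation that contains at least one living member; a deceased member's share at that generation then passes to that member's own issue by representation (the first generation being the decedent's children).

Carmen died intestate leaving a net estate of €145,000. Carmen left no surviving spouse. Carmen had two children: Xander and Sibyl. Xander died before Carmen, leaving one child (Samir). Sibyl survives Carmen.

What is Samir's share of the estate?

The entire €145,000 passes to the descendants.
That amount (€145,000) is divided into 2 shares of €72,500: Sibyl takes €72,500; Xander's €72,500 share passes to Xander's issue.
Xander's share (€72,500) passes entirely to Samir.

Samir receives €72,500.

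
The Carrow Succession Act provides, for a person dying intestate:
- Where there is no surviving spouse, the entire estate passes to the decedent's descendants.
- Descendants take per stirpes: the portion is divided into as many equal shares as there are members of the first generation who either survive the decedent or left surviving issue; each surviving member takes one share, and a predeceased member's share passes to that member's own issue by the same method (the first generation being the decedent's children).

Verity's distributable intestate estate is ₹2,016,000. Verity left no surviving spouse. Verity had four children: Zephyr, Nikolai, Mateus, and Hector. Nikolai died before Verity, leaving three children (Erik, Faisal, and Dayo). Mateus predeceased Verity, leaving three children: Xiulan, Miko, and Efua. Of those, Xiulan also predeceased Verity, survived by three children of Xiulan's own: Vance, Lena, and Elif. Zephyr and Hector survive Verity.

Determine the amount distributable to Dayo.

Dayo receives ₹168,000.

The entire ₹2,016,000 passes to the descendants.
That amount (₹2,016,000) is divided into 4 shares of ₹504,000: Zephyr and Hector each take ₹504,000; Nikolai's ₹504,000 share passes to Nikolai's issue; Mateus's ₹504,000 share passes to Mateus's issue.
Nikolai's share (₹504,000) is divided into 3 shares of ₹168,000: Erik, Faisal, and Dayo each take ₹168,000.
Mateus's share (₹504,000) is divided into 3 shares of ₹168,000: Miko and Efua each take ₹168,000; Xiulan's ₹168,000 share passes to Xiulan's issue.
Xiulan's share (₹168,000) is divided into 3 shares of ₹56,000: Vance, Lena, and Elif each take ₹56,000.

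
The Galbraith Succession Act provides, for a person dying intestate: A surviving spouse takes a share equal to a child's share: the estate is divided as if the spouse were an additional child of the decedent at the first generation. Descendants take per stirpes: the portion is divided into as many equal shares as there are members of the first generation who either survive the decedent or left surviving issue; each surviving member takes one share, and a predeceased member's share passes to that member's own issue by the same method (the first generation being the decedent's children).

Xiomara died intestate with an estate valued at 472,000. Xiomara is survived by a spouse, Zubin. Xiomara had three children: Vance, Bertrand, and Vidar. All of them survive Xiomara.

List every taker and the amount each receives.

Zubin: 118,000; Vance: 118,000; Bertrand: 118,000; Vidar: 118,000

The spouse counts as an additional share at the children's level, so there are 4 primary shares of 118,000. Zubin takes one such share (118,000).
The children's combined portion (354,000) is divided into 3 shares of 118,000: Vance, Bertrand, and Vidar each take 118,000.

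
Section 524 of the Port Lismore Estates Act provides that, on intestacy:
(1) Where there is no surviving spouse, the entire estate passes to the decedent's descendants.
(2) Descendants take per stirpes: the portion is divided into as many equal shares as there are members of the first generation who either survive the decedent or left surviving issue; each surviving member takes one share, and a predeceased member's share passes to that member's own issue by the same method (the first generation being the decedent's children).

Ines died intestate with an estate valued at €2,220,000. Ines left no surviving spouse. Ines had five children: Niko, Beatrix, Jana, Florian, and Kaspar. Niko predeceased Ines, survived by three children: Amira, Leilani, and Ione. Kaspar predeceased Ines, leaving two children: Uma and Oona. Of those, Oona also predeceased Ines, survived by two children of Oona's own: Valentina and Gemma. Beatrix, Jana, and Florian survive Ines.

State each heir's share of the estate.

The entire €2,220,000 passes to the descendants.
That amount (€2,220,000) is divided into 5 shares of €444,000: Beatrix, Jana, and Florian each take €444,000; Niko's €444,000 share passes to Niko's issue; Kaspar's €444,000 share passes to Kaspar's issue.
Niko's share (€444,000) is divided into 3 shares of €148,000: Amira, Leilani, and Ione each take €148,000.
Kaspar's share (€444,000) is divided into 2 shares of €222,000: Uma takes €222,000; Oona's €222,000 share passes to Oona's issue.
Oona's share (€222,000) is divided into 2 shares of €111,000: Valentina and Gemma each take €111,000.

Amira: €148,000; Leilani: €148,000; Ione: €148,000; Beatrix: €444,000; Jana: €444,000; Florian: €444,000; Uma: €222,000; Valentina: €111,000; Gemma: €111,000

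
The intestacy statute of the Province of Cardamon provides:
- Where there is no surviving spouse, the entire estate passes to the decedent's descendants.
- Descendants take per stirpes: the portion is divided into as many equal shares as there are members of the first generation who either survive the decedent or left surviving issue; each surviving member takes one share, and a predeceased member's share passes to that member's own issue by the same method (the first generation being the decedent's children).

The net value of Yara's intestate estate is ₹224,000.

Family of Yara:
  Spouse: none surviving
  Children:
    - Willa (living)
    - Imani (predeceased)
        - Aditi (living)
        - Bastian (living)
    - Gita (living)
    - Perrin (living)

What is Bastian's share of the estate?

The entire ₹224,000 passes to the descendants.
That amount (₹224,000) is divided into 4 shares of ₹56,000: Willa, Gita, and Perrin each take ₹56,000; Imani's ₹56,000 share passes to Imani's issue.
Imani's share (₹56,000) is divided into 2 shares of ₹28,000: Aditi and Bastian each take ₹28,000.

Bastian receives ₹28,000.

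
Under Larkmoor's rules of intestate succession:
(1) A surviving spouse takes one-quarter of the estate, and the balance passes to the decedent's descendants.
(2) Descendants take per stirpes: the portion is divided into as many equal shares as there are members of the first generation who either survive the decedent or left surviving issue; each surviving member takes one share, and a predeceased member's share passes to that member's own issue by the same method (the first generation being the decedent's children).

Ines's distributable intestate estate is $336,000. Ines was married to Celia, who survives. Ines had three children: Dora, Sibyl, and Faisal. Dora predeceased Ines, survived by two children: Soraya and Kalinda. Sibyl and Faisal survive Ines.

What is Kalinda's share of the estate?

Celia takes one-quarter of $336,000 = $84,000. The remaining $252,000 passes to the descendants.
The descendants' portion ($252,000) is divided into 3 shares of $84,000: Sibyl and Faisal each take $84,000; Dora's $84,000 share passes to Dora's issue.
Dora's share ($84,000) is divided into 2 shares of $42,000: Soraya and Kalinda each take $42,000.

Kalinda receives $42,000.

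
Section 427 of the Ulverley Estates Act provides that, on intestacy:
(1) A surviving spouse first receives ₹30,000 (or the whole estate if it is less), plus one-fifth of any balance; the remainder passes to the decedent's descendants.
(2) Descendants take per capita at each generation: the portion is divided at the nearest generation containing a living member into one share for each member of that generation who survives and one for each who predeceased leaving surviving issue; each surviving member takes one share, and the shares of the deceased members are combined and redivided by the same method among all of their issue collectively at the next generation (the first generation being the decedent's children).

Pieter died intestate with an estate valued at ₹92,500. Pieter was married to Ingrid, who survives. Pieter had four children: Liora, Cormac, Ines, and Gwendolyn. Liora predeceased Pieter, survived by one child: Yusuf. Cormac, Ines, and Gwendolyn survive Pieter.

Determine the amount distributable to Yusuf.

Ingrid first takes ₹30,000, leaving a balance of ₹62,500. Ingrid then takes one-fifth of the balance (₹12,500), for a total of ₹42,500. The remaining ₹50,000 passes to the descendants.
The descendants' portion (₹50,000) is divided at the children's generation into 4 shares of ₹12,500. Cormac, Ines, and Gwendolyn each take ₹12,500. The remaining share for the deceased Liora (₹12,500) is carried to the next generation.
That pool (₹12,500) passes entirely to Yusuf, the sole taker at the grandchildren's generation.

Yusuf receives ₹12,500.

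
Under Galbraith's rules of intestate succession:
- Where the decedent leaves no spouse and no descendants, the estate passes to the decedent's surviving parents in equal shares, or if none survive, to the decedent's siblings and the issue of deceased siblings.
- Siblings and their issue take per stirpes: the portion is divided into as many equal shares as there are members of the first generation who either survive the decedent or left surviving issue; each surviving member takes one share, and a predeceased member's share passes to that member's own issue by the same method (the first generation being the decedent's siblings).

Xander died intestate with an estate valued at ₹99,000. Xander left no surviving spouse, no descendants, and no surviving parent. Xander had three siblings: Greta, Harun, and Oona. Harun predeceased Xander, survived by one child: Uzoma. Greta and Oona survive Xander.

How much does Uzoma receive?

The entire ₹99,000 passes to the siblings and their issue.
That amount (₹99,000) is divided into 3 shares of ₹33,000: Greta and Oona each take ₹33,000; Harun's ₹33,000 share passes to Harun's issue.
Harun's share (₹33,000) passes entirely to Uzoma.

Uzoma receives ₹33,000.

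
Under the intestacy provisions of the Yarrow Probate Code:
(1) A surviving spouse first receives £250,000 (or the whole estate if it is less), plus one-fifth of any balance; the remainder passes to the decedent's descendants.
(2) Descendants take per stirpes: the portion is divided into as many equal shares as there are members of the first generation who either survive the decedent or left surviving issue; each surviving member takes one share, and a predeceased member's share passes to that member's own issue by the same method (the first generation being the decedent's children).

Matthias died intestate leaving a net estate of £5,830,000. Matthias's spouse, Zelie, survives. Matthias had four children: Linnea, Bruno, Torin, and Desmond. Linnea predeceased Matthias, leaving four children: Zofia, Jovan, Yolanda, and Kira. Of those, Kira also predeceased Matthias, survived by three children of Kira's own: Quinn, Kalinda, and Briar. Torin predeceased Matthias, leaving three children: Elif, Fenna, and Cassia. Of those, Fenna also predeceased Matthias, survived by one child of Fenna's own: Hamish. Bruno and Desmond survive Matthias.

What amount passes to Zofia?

Zelie first takes £250,000, leaving a balance of £5,580,000. Zelie then takes one-fifth of the balance (£1,116,000), for a total of £1,366,000. The remaining £4,464,000 passes to the descendants.
The descendants' portion (£4,464,000) is divided into 4 shares of £1,116,000: Bruno and Desmond each take £1,116,000; Linnea's £1,116,000 share passes to Linnea's issue; Torin's £1,116,000 share passes to Torin's issue.
Linnea's share (£1,116,000) is divided into 4 shares of £279,000: Zofia, Jovan, and Yolanda each take £279,000; Kira's £279,000 share passes to Kira's issue.
Kira's share (£279,000) is divided into 3 shares of £93,000: Quinn, Kalinda, and Briar each take £93,000.
Torin's share (£1,116,000) is divided into 3 shares of £372,000: Elif and Cassia each take £372,000; Fenna's £372,000 share passes to Fenna's issue.
Fenna's share (£372,000) passes entirely to Hamish.

Zofia receives £279,000.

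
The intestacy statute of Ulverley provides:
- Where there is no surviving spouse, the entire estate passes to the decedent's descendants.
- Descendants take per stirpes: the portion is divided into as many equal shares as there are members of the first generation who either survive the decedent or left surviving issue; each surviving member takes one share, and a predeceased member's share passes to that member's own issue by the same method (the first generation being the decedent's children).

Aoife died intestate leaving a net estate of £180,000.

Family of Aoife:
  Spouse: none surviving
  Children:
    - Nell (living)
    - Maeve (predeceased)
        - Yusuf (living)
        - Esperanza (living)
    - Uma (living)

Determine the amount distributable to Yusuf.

Yusuf receives £30,000.

The entire £180,000 passes to the descendants.
That amount (£180,000) is divided into 3 shares of £60,000: Nell and Uma each take £60,000; Maeve's £60,000 share passes to Maeve's issue.
Maeve's share (£60,000) is divided into 2 shares of £30,000: Yusuf and Esperanza each take £30,000.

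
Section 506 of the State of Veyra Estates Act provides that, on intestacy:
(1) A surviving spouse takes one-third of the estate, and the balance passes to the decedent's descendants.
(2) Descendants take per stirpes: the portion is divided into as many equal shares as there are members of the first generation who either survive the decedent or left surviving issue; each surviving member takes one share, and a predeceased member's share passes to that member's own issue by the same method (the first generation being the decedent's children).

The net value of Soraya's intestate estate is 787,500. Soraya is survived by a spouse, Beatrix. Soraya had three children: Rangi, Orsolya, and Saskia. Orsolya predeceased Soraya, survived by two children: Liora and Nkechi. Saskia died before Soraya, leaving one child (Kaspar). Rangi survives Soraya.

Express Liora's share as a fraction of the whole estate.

Liora receives 1/9 of the estate.

Beatrix takes one-third of 787,500 = 262,500. The remaining 525,000 passes to the descendants.
The descendants' portion (525,000) is divided into 3 shares of 175,000: Rangi takes 175,000; Orsolya's 175,000 share passes to Orsolya's issue; Saskia's 175,000 share passes to Saskia's issue.
Orsolya's share (175,000) is divided into 2 shares of 87,500: Liora and Nkechi each take 87,500.
Saskia's share (175,000) passes entirely to Kaspar.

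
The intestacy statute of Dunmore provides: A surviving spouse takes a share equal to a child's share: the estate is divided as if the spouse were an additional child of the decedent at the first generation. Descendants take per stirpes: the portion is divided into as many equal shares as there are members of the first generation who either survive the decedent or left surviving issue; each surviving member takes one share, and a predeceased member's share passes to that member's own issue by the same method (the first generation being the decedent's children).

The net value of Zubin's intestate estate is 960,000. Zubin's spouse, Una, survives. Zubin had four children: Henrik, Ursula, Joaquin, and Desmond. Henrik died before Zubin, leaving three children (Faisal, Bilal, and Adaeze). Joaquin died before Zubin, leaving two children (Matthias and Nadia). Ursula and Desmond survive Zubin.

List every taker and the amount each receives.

The spouse counts as an additional share at the children's level, so there are 5 primary shares of 192,000. Una takes one such share (192,000).
The children's combined portion (768,000) is divided into 4 shares of 192,000: Ursula and Desmond each take 192,000; Henrik's 192,000 share passes to Henrik's issue; Joaquin's 192,000 share passes to Joaquin's issue.
Henrik's share (192,000) is divided into 3 shares of 64,000: Faisal, Bilal, and Adaeze each take 64,000.
Joaquin's share (192,000) is divided into 2 shares of 96,000: Matthias and Nadia each take 96,000.

Una: 192,000; Faisal: 64,000; Bilal: 64,000; Adaeze: 64,000; Ursula: 192,000; Matthias: 96,000; Nadia: 96,000; Desmond: 192,000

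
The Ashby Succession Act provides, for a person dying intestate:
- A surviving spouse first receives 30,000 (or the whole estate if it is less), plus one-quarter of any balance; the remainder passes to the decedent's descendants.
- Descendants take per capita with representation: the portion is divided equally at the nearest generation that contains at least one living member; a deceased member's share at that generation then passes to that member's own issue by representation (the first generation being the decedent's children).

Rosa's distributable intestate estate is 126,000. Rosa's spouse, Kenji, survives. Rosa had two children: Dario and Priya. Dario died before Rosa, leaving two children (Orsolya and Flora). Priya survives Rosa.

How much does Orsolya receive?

Orsolya receives 18,000.

Kenji first takes 30,000, leaving a balance of 96,000. Kenji then takes one-quarter of the balance (24,000), for a total of 54,000. The remaining 72,000 passes to the descendants.
The descendants' portion (72,000) is divided into 2 shares of 36,000: Priya takes 36,000; Dario's 36,000 share passes to Dario's issue.
Dario's share (36,000) is divided into 2 shares of 18,000: Orsolya and Flora each take 18,000.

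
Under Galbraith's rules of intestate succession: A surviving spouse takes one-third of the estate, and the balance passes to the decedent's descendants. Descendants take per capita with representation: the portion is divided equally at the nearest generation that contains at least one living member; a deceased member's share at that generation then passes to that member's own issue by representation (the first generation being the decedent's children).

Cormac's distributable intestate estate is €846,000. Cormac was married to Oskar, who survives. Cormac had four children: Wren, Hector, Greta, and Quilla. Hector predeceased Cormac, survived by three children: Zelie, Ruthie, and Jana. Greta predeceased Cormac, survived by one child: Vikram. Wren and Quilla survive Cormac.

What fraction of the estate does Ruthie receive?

Oskar takes one-third of €846,000 = €282,000. The remaining €564,000 passes to the descendants.
The descendants' portion (€564,000) is divided into 4 shares of €141,000: Wren and Quilla each take €141,000; Hector's €141,000 share passes to Hector's issue; Greta's €141,000 share passes to Greta's issue.
Hector's share (€141,000) is divided into 3 shares of €47,000: Zelie, Ruthie, and Jana each take €47,000.
Greta's share (€141,000) passes entirely to Vikram.

Ruthie receives 1/18 of the estate.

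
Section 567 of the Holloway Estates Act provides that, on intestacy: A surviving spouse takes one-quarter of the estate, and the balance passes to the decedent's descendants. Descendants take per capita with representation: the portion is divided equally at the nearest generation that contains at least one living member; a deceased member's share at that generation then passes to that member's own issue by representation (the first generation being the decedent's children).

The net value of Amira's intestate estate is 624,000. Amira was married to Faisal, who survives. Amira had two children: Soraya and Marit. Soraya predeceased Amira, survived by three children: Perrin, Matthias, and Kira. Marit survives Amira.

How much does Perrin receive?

Perrin receives 78,000.

Faisal takes one-quarter of 624,000 = 156,000. The remaining 468,000 passes to the descendants.
The descendants' portion (468,000) is divided into 2 shares of 234,000: Marit takes 234,000; Soraya's 234,000 share passes to Soraya's issue.
Soraya's share (234,000) is divided into 3 shares of 78,000: Perrin, Matthias, and Kira each take 78,000.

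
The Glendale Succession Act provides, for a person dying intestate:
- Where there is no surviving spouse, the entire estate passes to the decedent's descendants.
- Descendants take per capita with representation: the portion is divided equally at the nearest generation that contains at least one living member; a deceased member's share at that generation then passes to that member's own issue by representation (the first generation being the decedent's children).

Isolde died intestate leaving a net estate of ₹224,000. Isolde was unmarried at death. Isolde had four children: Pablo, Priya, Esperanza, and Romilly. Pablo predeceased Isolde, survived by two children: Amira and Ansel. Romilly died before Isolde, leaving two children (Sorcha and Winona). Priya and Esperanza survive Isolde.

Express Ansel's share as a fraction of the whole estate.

The entire ₹224,000 passes to the descendants.
That amount (₹224,000) is divided into 4 shares of ₹56,000: Priya and Esperanza each take ₹56,000; Pablo's ₹56,000 share passes to Pablo's issue; Romilly's ₹56,000 share passes to Romilly's issue.
Pablo's share (₹56,000) is divided into 2 shares of ₹28,000: Amira and Ansel each take ₹28,000.
Romilly's share (₹56,000) is divided into 2 shares of ₹28,000: Sorcha and Winona each take ₹28,000.

Ansel receives 1/8 of the estate.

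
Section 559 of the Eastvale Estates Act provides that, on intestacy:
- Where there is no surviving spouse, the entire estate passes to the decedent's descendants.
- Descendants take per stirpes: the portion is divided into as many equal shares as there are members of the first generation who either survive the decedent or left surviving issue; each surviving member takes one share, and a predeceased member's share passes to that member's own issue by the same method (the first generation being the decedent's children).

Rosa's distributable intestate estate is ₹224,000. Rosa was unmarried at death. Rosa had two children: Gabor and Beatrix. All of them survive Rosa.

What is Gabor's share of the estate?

The entire ₹224,000 passes to the descendants.
That amount (₹224,000) is divided into 2 shares of ₹112,000: Gabor and Beatrix each take ₹112,000.

Gabor receives ₹112,000.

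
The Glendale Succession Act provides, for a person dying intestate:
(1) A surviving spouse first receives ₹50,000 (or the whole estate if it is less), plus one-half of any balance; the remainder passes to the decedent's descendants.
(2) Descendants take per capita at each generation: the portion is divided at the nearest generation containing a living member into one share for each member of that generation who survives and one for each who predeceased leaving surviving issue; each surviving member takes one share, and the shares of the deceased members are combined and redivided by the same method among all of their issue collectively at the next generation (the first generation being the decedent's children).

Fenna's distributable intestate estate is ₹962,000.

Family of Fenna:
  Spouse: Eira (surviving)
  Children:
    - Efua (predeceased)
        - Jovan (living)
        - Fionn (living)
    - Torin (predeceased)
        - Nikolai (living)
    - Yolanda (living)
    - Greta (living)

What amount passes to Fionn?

Fionn receives ₹76,000.

Eira first takes ₹50,000, leaving a balance of ₹912,000. Eira then takes one-half of the balance (₹456,000), for a total of ₹506,000. The remaining ₹456,000 passes to the descendants.
The descendants' portion (₹456,000) is divided at the children's generation into 4 shares of ₹114,000. Yolanda and Greta each take ₹114,000. The 2 shares of the deceased (Efua and Torin) are combined into a pool of ₹228,000.
That pool (₹228,000) is divided at the grandchildren's generation equally among Jovan, Fionn, and Nikolai: ₹76,000 each.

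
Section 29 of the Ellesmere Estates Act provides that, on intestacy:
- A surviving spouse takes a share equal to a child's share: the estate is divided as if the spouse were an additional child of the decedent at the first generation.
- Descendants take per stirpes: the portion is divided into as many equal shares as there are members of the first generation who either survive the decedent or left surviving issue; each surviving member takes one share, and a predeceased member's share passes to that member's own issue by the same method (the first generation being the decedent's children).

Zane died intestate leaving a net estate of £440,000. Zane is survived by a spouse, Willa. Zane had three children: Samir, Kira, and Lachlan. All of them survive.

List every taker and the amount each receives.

The spouse counts as an additional share at the children's level, so there are 4 primary shares of £110,000. Willa takes one such share (£110,000).
The children's combined portion (£330,000) is divided into 3 shares of £110,000: Samir, Kira, and Lachlan each take £110,000.

Willa: £110,000; Samir: £110,000; Kira: £110,000; Lachlan: £110,000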